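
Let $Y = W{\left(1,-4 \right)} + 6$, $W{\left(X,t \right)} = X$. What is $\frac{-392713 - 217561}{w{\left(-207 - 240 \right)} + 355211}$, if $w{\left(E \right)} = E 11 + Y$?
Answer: $- \frac{87182}{50043} \approx -1.7421$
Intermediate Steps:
$Y = 7$ ($Y = 1 + 6 = 7$)
$w{\left(E \right)} = 7 + 11 E$ ($w{\left(E \right)} = E 11 + 7 = 11 E + 7 = 7 + 11 E$)
$\frac{-392713 - 217561}{w{\left(-207 - 240 \right)} + 355211} = \frac{-392713 - 217561}{\left(7 + 11 \left(-207 - 240\right)\right) + 355211} = - \frac{610274}{\left(7 + 11 \left(-447\right)\right) + 355211} = - \frac{610274}{\left(7 - 4917\right) + 355211} = - \frac{610274}{-4910 + 355211} = - \frac{610274}{350301} = \left(-610274\right) \frac{1}{350301} = - \frac{87182}{50043}$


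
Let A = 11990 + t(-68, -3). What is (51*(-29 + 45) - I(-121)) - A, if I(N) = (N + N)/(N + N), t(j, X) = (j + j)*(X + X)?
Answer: -11991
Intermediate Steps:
t(j, X) = 4*X*j (t(j, X) = (2*j)*(2*X) = 4*X*j)
I(N) = 1 (I(N) = (2*N)/((2*N)) = (2*N)*(1/(2*N)) = 1)
A = 12806 (A = 11990 + 4*(-3)*(-68) = 11990 + 816 = 12806)
(51*(-29 + 45) - I(-121)) - A = (51*(-29 + 45) - 1*1) - 1*12806 = (51*16 - 1) - 12806 = (816 - 1) - 12806 = 815 - 12806 = -11991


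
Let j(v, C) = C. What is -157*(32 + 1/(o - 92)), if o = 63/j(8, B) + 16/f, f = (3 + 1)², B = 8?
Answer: -3339704/665 ≈ -5022.1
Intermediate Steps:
f = 16 (f = 4² = 16)
o = 71/8 (o = 63/8 + 16/16 = 63*(⅛) + 16*(1/16) = 63/8 + 1 = 71/8 ≈ 8.8750)
-157*(32 + 1/(o - 92)) = -157*(32 + 1/(71/8 - 92)) = -157*(32 + 1/(-665/8)) = -157*(32 - 8/665) = -157*21272/665 = -3339704/665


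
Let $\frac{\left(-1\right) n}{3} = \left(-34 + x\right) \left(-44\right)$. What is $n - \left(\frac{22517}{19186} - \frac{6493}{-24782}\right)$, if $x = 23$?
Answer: $- \frac{172765332824}{118866863} \approx -1453.4$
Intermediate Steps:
$n = -1452$ ($n = - 3 \left(-34 + 23\right) \left(-44\right) = - 3 \left(\left(-11\right) \left(-44\right)\right) = \left(-3\right) 484 = -1452$)
$n - \left(\frac{22517}{19186} - \frac{6493}{-24782}\right) = -1452 - \left(\frac{22517}{19186} - \frac{6493}{-24782}\right) = -1452 - \left(22517 \cdot \frac{1}{19186} - - \frac{6493}{24782}\right) = -1452 - \left(\frac{22517}{19186} + \frac{6493}{24782}\right) = -1452 - \frac{170647748}{118866863} = - \frac{172765332824}{118866863}$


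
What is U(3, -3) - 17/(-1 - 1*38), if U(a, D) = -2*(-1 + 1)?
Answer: 17/39 ≈ 0.43590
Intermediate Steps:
U(a, D) = 0 (U(a, D) = -2*0 = 0)
U(3, -3) - 17/(-1 - 1*38) = 0 - 17/(-1 - 1*38) = 0 - 17/(-1 - 38) = 0 - 17/(-39) = 0 - 1/39*(-17) = 0 + 17/39 = 17/39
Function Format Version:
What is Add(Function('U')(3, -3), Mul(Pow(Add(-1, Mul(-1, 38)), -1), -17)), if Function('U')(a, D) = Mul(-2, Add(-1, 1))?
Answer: Rational(17, 39) ≈ 0.43590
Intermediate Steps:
Function('U')(a, D) = 0 (Function('U')(a, D) = Mul(-2, 0) = 0)
Add(Function('U')(3, -3), Mul(Pow(Add(-1, Mul(-1, 38)), -1), -17)) = Add(0, Mul(Pow(Add(-1, Mul(-1, 38)), -1), -17)) = Add(0, Mul(Pow(Add(-1, -38), -1), -17)) = Add(0, Mul(Pow(-39, -1), -17)) = Add(0, Mul(Rational(-1, 39), -17)) = Add(0, Rational(17, 39)) = Rational(17, 39)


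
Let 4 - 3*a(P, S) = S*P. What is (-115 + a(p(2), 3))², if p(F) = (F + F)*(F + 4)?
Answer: 170569/9 ≈ 18952.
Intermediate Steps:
p(F) = 2*F*(4 + F) (p(F) = (2*F)*(4 + F) = 2*F*(4 + F))
a(P, S) = 4/3 - P*S/3 (a(P, S) = 4/3 - S*P/3 = 4/3 - P*S/3)
(-115 + a(p(2), 3))² = (-115 + (4/3 - ⅓*2*2*(4 + 2)*3))² = (-115 + (4/3 - ⅓*2*2*6*3))² = (-115 + (4/3 - ⅓*24*3))² = (-115 + (4/3 - 24))² = (-115 - 68/3)² = (-413/3)² = 170569/9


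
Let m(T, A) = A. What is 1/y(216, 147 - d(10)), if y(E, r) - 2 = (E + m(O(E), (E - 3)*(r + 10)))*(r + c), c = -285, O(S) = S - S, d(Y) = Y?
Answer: -1/4665994 ≈ -2.1432e-7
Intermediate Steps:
O(S) = 0
y(E, r) = 2 + (-285 + r)*(E + (-3 + E)*(10 + r)) (y(E, r) = 2 + (E + (E - 3)*(r + 10))*(r - 285) = 2 + (E + (-3 + E)*(10 + r))*(-285 + r) = 2 + (-285 + r)*(E + (-3 + E)*(10 + r)))
1/y(216, 147 - d(10)) = 1/(8552 - 3135*216 - 3*(147 - 1*10)**2 + 825*(147 - 1*10) + 216*(147 - 1*10)**2 - 274*216*(147 - 1*10)) = 1/(8552 - 677160 - 3*(147 - 10)**2 + 825*(147 - 10) + 216*(147 - 10)**2 - 274*216*(147 - 10)) = 1/(8552 - 677160 - 3*137**2 + 825*137 + 216*137**2 - 274*216*137) = 1/(8552 - 677160 - 3*18769 + 113025 + 216*18769 - 8108208) = 1/(8552 - 677160 - 56307 + 113025 + 4054104 - 8108208) = 1/(-4665994) = -1/4665994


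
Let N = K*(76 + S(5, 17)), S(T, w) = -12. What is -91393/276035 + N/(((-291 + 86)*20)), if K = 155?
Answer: -6225957/2263487 ≈ -2.7506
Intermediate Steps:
N = 9920 (N = 155*(76 - 12) = 155*64 = 9920)
-91393/276035 + N/(((-291 + 86)*20)) = -91393/276035 + 9920/(((-291 + 86)*20)) = -91393*1/276035 + 9920/((-205*20)) = -91393/276035 + 9920/(-4100) = -91393/276035 + 9920*(-1/4100) = -91393/276035 - 496/205 = -6225957/2263487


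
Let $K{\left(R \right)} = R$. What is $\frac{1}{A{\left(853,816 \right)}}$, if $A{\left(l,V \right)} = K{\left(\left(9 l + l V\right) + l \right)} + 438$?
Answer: $\frac{1}{705016} \approx 1.4184 \cdot 10^{-6}$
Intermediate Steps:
$A{\left(l,V \right)} = 438 + 10 l + V l$ ($A{\left(l,V \right)} = \left(\left(9 l + l V\right) + l\right) + 438 = \left(\left(9 l + V l\right) + l\right) + 438 = \left(10 l + V l\right) + 438 = 438 + 10 l + V l$)
$\frac{1}{A{\left(853,816 \right)}} = \frac{1}{438 + 853 \left(10 + 816\right)} = \frac{1}{438 + 853 \cdot 826} = \frac{1}{438 + 704578} = \frac{1}{705016}$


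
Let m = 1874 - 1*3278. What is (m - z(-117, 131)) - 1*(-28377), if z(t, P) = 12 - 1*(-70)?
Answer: 26891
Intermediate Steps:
z(t, P) = 82 (z(t, P) = 12 + 70 = 82)
m = -1404 (m = 1874 - 3278 = -1404)
(m - z(-117, 131)) - 1*(-28377) = (-1404 - 1*82) - 1*(-28377) = (-1404 - 82) + 28377 = -1486 + 28377 = 26891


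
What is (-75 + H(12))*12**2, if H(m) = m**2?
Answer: 9936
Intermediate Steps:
(-75 + H(12))*12**2 = (-75 + 12**2)*12**2 = (-75 + 144)*144 = 69*144 = 9936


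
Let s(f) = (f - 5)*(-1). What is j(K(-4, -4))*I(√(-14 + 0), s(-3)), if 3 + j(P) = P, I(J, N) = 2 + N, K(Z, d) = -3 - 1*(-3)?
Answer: -30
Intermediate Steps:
K(Z, d) = 0 (K(Z, d) = -3 + 3 = 0)
s(f) = 5 - f (s(f) = (-5 + f)*(-1) = 5 - f)
j(P) = -3 + P
j(K(-4, -4))*I(√(-14 + 0), s(-3)) = (-3 + 0)*(2 + (5 - 1*(-3))) = -3*(2 + (5 + 3)) = -3*(2 + 8) = -3*10 = -30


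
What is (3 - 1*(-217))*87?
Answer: 19140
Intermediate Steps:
(3 - 1*(-217))*87 = (3 + 217)*87 = 220*87 = 19140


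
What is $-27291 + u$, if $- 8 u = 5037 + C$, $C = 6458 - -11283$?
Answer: $- \frac{120553}{4} \approx -30138.0$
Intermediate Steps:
$C = 17741$ ($C = 6458 + 11283 = 17741$)
$u = - \frac{11389}{4}$ ($u = - \frac{5037 + 17741}{8} = \left(- \frac{1}{8}\right) 22778 = - \frac{11389}{4} \approx -2847.3$)
$-27291 + u = -27291 - \frac{11389}{4} = - \frac{120553}{4}$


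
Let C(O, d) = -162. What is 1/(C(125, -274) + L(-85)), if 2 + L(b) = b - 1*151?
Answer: -1/400 ≈ -0.0025000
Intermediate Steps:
L(b) = -153 + b (L(b) = -2 + (b - 1*151) = -2 + (b - 151) = -2 + (-151 + b) = -153 + b)
1/(C(125, -274) + L(-85)) = 1/(-162 + (-153 - 85)) = 1/(-162 - 238) = 1/(-400) = -1/400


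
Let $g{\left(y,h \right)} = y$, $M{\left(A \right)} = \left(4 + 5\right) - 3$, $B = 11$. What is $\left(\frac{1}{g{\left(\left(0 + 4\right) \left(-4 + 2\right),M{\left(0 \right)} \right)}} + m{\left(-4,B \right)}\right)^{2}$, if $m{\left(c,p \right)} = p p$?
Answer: $\frac{935089}{64} \approx 14611.0$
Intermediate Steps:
$M{\left(A \right)} = 6$ ($M{\left(A \right)} = 9 - 3 = 6$)
$m{\left(c,p \right)} = p^{2}$
$\left(\frac{1}{g{\left(\left(0 + 4\right) \left(-4 + 2\right),M{\left(0 \right)} \right)}} + m{\left(-4,B \right)}\right)^{2} = \left(\frac{1}{\left(0 + 4\right) \left(-4 + 2\right)} + 11^{2}\right)^{2} = \left(\frac{1}{4 \left(-2\right)} + 121\right)^{2} = \left(\frac{1}{-8} + 121\right)^{2} = \left(- \frac{1}{8} + 121\right)^{2} = \left(\frac{967}{8}\right)^{2} = \frac{935089}{64}$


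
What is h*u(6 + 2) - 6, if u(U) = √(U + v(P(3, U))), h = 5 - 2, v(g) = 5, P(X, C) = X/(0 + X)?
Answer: -6 + 3*√13 ≈ 4.8167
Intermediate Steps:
P(X, C) = 1 (P(X, C) = X/X = 1)
h = 3
u(U) = √(5 + U) (u(U) = √(U + 5) = √(5 + U))
h*u(6 + 2) - 6 = 3*√(5 + (6 + 2)) - 6 = 3*√(5 + 8) - 6 = 3*√13 - 6 = -6 + 3*√13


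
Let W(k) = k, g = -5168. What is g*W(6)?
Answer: -31008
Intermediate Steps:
g*W(6) = -5168*6 = -31008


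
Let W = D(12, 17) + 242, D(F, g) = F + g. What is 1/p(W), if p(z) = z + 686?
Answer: 1/957 ≈ 0.0010449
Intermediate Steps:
W = 271 (W = (12 + 17) + 242 = 29 + 242 = 271)
p(z) = 686 + z
1/p(W) = 1/(686 + 271) = 1/957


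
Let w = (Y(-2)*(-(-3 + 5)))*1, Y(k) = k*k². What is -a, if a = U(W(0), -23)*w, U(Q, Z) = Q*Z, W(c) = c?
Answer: 0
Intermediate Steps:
Y(k) = k³
w = 16 (w = ((-2)³*(-(-3 + 5)))*1 = -(-8)*2*1 = -8*(-2)*1 = 16*1 = 16)
a = 0 (a = (0*(-23))*16 = 0*16 = 0)
-a = -1*0 = 0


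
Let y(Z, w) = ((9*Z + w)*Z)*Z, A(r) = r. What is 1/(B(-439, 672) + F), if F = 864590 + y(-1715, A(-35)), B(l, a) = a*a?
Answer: -1/45499434576 ≈ -2.1978e-11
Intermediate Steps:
B(l, a) = a²
y(Z, w) = Z²*(w + 9*Z) (y(Z, w) = ((w + 9*Z)*Z)*Z = (Z*(w + 9*Z))*Z = Z²*(w + 9*Z))
F = -45499886160 (F = 864590 + (-1715)²*(-35 + 9*(-1715)) = 864590 + 2941225*(-35 - 15435) = 864590 + 2941225*(-15470) = 864590 - 45500750750 = -45499886160)
1/(B(-439, 672) + F) = 1/(672² - 45499886160) = 1/(451584 - 45499886160) = 1/(-45499434576) = -1/45499434576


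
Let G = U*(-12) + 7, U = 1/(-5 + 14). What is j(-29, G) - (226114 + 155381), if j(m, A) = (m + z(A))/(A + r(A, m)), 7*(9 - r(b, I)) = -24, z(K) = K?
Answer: -14496859/38 ≈ -3.8150e+5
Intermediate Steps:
r(b, I) = 87/7 (r(b, I) = 9 - ⅐*(-24) = 9 + 24/7 = 87/7)
U = ⅑ (U = 1/9 = ⅑ ≈ 0.11111)
G = 17/3 (G = (⅑)*(-12) + 7 = -4/3 + 7 = 17/3 ≈ 5.6667)
j(m, A) = (A + m)/(87/7 + A) (j(m, A) = (m + A)/(A + 87/7) = (A + m)/(87/7 + A))
j(-29, G) - (226114 + 155381) = 7*(17/3 - 29)/(87 + 7*(17/3)) - (226114 + 155381) = 7*(-70/3)/(87 + 119/3) - 1*381495 = 7*(-70/3)/(380/3) - 381495 = 7*(3/380)*(-70/3) - 381495 = -49/38 - 381495 = -14496859/38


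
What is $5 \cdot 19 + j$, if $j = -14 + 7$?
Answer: $88$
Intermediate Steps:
$j = -7$
$5 \cdot 19 + j = 5 \cdot 19 - 7 = 95 - 7 = 88$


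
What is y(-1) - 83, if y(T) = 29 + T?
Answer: -55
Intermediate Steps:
y(-1) - 83 = (29 - 1) - 83 = 28 - 83 = -55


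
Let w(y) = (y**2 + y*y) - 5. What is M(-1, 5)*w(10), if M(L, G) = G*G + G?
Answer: 5850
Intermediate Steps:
M(L, G) = G + G**2 (M(L, G) = G**2 + G = G + G**2)
w(y) = -5 + 2*y**2 (w(y) = (y**2 + y**2) - 5 = 2*y**2 - 5 = -5 + 2*y**2)
M(-1, 5)*w(10) = (5*(1 + 5))*(-5 + 2*10**2) = (5*6)*(-5 + 2*100) = 30*(-5 + 200) = 30*195 = 5850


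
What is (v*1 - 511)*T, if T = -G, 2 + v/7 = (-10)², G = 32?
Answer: -5600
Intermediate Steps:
v = 686 (v = -14 + 7*(-10)² = -14 + 7*100 = -14 + 700 = 686)
T = -32 (T = -1*32 = -32)
(v*1 - 511)*T = (686*1 - 511)*(-32) = (686 - 511)*(-32) = 175*(-32) = -5600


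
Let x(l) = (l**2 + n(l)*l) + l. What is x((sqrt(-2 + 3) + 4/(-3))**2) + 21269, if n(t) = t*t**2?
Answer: 139546720/6561 ≈ 21269.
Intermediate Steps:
n(t) = t**3
x(l) = l + l**2 + l**4 (x(l) = (l**2 + l**3*l) + l = (l**2 + l**4) + l = l + l**2 + l**4)
x((sqrt(-2 + 3) + 4/(-3))**2) + 21269 = (sqrt(-2 + 3) + 4/(-3))**2*(1 + (sqrt(-2 + 3) + 4/(-3))**2 + ((sqrt(-2 + 3) + 4/(-3))**2)**3) + 21269 = (sqrt(1) + 4*(-1/3))**2*(1 + (sqrt(1) + 4*(-1/3))**2 + ((sqrt(1) + 4*(-1/3))**2)**3) + 21269 = (1 - 4/3)**2*(1 + (1 - 4/3)**2 + ((1 - 4/3)**2)**3) + 21269 = (-1/3)**2*(1 + (-1/3)**2 + ((-1/3)**2)**3) + 21269 = (1 + 1/9 + (1/9)**3)/9 + 21269 = (1 + 1/9 + 1/729)/9 + 21269 = (1/9)*(811/729) + 21269 = 811/6561 + 21269 = 139546720/6561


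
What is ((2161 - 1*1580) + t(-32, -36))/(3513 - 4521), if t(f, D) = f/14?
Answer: -4051/7056 ≈ -0.57412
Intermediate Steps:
t(f, D) = f/14 (t(f, D) = f*(1/14) = f/14)
((2161 - 1*1580) + t(-32, -36))/(3513 - 4521) = ((2161 - 1*1580) + (1/14)*(-32))/(3513 - 4521) = ((2161 - 1580) - 16/7)/(-1008) = (581 - 16/7)*(-1/1008) = (4051/7)*(-1/1008) = -4051/7056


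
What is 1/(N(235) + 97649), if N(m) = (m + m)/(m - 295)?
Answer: 6/585847 ≈ 1.0242e-5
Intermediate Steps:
N(m) = 2*m/(-295 + m) (N(m) = (2*m)/(-295 + m) = 2*m/(-295 + m))
1/(N(235) + 97649) = 1/(2*235/(-295 + 235) + 97649) = 1/(2*235/(-60) + 97649) = 1/(2*235*(-1/60) + 97649) = 1/(-47/6 + 97649) = 1/(585847/6) = 6/585847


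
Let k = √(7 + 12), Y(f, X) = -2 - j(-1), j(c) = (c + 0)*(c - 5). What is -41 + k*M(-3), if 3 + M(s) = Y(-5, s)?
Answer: -41 - 11*√19 ≈ -88.948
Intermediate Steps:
j(c) = c*(-5 + c)
Y(f, X) = -8 (Y(f, X) = -2 - (-1)*(-5 - 1) = -2 - (-1)*(-6) = -2 - 1*6 = -2 - 6 = -8)
M(s) = -11 (M(s) = -3 - 8 = -11)
k = √19 ≈ 4.3589
-41 + k*M(-3) = -41 + √19*(-11) = -41 - 11*√19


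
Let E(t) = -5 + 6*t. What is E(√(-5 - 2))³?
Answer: 3655 - 1062*I*√7 ≈ 3655.0 - 2809.8*I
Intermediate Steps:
E(√(-5 - 2))³ = (-5 + 6*√(-5 - 2))³ = (-5 + 6*√(-7))³ = (-5 + 6*(I*√7))³ = (-5 + 6*I*√7)³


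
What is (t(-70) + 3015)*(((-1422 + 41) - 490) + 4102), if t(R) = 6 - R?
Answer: 6896021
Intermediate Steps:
(t(-70) + 3015)*(((-1422 + 41) - 490) + 4102) = ((6 - 1*(-70)) + 3015)*(((-1422 + 41) - 490) + 4102) = ((6 + 70) + 3015)*((-1381 - 490) + 4102) = (76 + 3015)*(-1871 + 4102) = 3091*2231 = 6896021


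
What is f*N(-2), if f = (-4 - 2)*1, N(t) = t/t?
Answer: -6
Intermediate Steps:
N(t) = 1
f = -6 (f = -6*1 = -6)
f*N(-2) = -6*1 = -6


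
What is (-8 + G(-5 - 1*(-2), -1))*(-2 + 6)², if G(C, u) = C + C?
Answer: -224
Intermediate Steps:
G(C, u) = 2*C
(-8 + G(-5 - 1*(-2), -1))*(-2 + 6)² = (-8 + 2*(-5 - 1*(-2)))*(-2 + 6)² = (-8 + 2*(-5 + 2))*4² = (-8 + 2*(-3))*16 = (-8 - 6)*16 = -14*16 = -224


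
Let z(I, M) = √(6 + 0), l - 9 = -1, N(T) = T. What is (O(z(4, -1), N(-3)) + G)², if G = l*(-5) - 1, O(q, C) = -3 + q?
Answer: (44 - √6)² ≈ 1726.4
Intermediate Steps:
l = 8 (l = 9 - 1 = 8)
z(I, M) = √6
G = -41 (G = 8*(-5) - 1 = -40 - 1 = -41)
(O(z(4, -1), N(-3)) + G)² = ((-3 + √6) - 41)² = (-44 + √6)²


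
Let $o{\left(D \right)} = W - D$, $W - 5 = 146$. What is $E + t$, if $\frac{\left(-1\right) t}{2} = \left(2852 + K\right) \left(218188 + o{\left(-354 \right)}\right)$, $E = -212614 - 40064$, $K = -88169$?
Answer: $37316208684$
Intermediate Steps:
$W = 151$ ($W = 5 + 146 = 151$)
$o{\left(D \right)} = 151 - D$
$E = -252678$ ($E = -212614 - 40064 = -252678$)
$t = 37316461362$ ($t = - 2 \left(2852 - 88169\right) \left(218188 + \left(151 - -354\right)\right) = - 2 \left(- 85317 \left(218188 + \left(151 + 354\right)\right)\right) = - 2 \left(- 85317 \left(218188 + 505\right)\right) = - 2 \left(\left(-85317\right) 218693\right) = \left(-2\right) \left(-18658230681\right) = 37316461362$)
$E + t = -252678 + 37316461362 = 37316208684$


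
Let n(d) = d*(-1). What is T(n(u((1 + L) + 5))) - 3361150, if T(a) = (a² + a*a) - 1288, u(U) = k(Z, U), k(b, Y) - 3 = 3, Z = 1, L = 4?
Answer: -3362366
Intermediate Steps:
k(b, Y) = 6 (k(b, Y) = 3 + 3 = 6)
u(U) = 6
n(d) = -d
T(a) = -1288 + 2*a² (T(a) = (a² + a²) - 1288 = 2*a² - 1288 = -1288 + 2*a²)
T(n(u((1 + L) + 5))) - 3361150 = (-1288 + 2*(-1*6)²) - 3361150 = (-1288 + 2*(-6)²) - 3361150 = (-1288 + 2*36) - 3361150 = (-1288 + 72) - 3361150 = -1216 - 3361150 = -3362366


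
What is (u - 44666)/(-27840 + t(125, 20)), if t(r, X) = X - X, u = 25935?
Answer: 18731/27840 ≈ 0.67281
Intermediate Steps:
t(r, X) = 0
(u - 44666)/(-27840 + t(125, 20)) = (25935 - 44666)/(-27840 + 0) = -18731/(-27840) = -18731*(-1/27840) = 18731/27840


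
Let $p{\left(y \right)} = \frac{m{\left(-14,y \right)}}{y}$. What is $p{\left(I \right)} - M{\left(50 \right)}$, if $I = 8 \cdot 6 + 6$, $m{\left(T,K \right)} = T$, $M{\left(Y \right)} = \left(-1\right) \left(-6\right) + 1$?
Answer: $- \frac{196}{27} \approx -7.2593$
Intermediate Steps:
$M{\left(Y \right)} = 7$ ($M{\left(Y \right)} = 6 + 1 = 7$)
$I = 54$ ($I = 48 + 6 = 54$)
$p{\left(y \right)} = - \frac{14}{y}$
$p{\left(I \right)} - M{\left(50 \right)} = - \frac{14}{54} - 7 = \left(-14\right) \frac{1}{54} - 7 = - \frac{7}{27} - 7 = - \frac{196}{27}$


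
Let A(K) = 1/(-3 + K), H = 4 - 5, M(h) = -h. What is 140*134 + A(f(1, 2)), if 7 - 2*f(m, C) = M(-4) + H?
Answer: 18759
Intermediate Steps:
H = -1
f(m, C) = 2 (f(m, C) = 7/2 - (-1*(-4) - 1)/2 = 7/2 - (4 - 1)/2 = 7/2 - 1/2*3 = 7/2 - 3/2 = 2)
140*134 + A(f(1, 2)) = 140*134 + 1/(-3 + 2) = 18760 + 1/(-1) = 18760 - 1 = 18759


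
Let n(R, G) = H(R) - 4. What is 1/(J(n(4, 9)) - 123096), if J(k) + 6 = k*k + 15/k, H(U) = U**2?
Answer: -4/491827 ≈ -8.1329e-6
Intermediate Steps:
n(R, G) = -4 + R**2 (n(R, G) = R**2 - 4 = -4 + R**2)
J(k) = -6 + k**2 + 15/k (J(k) = -6 + (k*k + 15/k) = -6 + (k**2 + 15/k) = -6 + k**2 + 15/k)
1/(J(n(4, 9)) - 123096) = 1/((-6 + (-4 + 4**2)**2 + 15/(-4 + 4**2)) - 123096) = 1/((-6 + (-4 + 16)**2 + 15/(-4 + 16)) - 123096) = 1/((-6 + 12**2 + 15/12) - 123096) = 1/((-6 + 144 + 15*(1/12)) - 123096) = 1/((-6 + 144 + 5/4) - 123096) = 1/(557/4 - 123096) = 1/(-491827/4) = -4/491827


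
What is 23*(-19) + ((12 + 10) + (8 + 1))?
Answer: -406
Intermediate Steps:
23*(-19) + ((12 + 10) + (8 + 1)) = -437 + (22 + 9) = -437 + 31 = -406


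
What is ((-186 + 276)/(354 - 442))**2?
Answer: 2025/1936 ≈ 1.0460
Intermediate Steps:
((-186 + 276)/(354 - 442))**2 = (90/(-88))**2 = (90*(-1/88))**2 = (-45/44)**2 = 2025/1936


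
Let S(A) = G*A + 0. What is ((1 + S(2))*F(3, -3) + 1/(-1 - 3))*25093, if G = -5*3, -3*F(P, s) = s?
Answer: -2935881/4 ≈ -7.3397e+5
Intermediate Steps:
F(P, s) = -s/3
G = -15
S(A) = -15*A (S(A) = -15*A + 0 = -15*A)
((1 + S(2))*F(3, -3) + 1/(-1 - 3))*25093 = ((1 - 15*2)*(-1/3*(-3)) + 1/(-1 - 3))*25093 = ((1 - 30)*1 + 1/(-4))*25093 = (-29*1 - 1/4)*25093 = (-29 - 1/4)*25093 = -117/4*25093 = -2935881/4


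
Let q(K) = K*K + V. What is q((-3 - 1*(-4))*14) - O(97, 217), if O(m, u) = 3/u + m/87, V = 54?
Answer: 4698440/18879 ≈ 248.87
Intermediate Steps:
O(m, u) = 3/u + m/87 (O(m, u) = 3/u + m*(1/87) = 3/u + m/87)
q(K) = 54 + K² (q(K) = K*K + 54 = K² + 54 = 54 + K²)
q((-3 - 1*(-4))*14) - O(97, 217) = (54 + ((-3 - 1*(-4))*14)²) - (3/217 + (1/87)*97) = (54 + ((-3 + 4)*14)²) - (3*(1/217) + 97/87) = (54 + (1*14)²) - (3/217 + 97/87) = (54 + 14²) - 1*21310/18879 = (54 + 196) - 21310/18879 = 250 - 21310/18879 = 4698440/18879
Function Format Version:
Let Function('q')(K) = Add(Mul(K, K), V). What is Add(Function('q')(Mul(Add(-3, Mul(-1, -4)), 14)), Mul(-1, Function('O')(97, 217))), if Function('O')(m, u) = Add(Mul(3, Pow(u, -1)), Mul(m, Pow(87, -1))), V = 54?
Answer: Rational(4698440, 18879) ≈ 248.87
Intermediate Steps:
Function('O')(m, u) = Add(Mul(3, Pow(u, -1)), Mul(Rational(1, 87), m)) (Function('O')(m, u) = Add(Mul(3, Pow(u, -1)), Mul(m, Rational(1, 87))) = Add(Mul(3, Pow(u, -1)), Mul(Rational(1, 87), m)))
Function('q')(K) = Add(54, Pow(K, 2)) (Function('q')(K) = Add(Mul(K, K), 54) = Add(Pow(K, 2), 54) = Add(54, Pow(K, 2)))
Add(Function('q')(Mul(Add(-3, Mul(-1, -4)), 14)), Mul(-1, Function('O')(97, 217))) = Add(Add(54, Pow(Mul(Add(-3, Mul(-1, -4)), 14), 2)), Mul(-1, Add(Mul(3, Pow(217, -1)), Mul(Rational(1, 87), 97)))) = Add(Add(54, Pow(Mul(Add(-3, 4), 14), 2)), Mul(-1, Add(Mul(3, Rational(1, 217)), Rational(97, 87)))) = Add(Add(54, Pow(Mul(1, 14), 2)), Mul(-1, Add(Rational(3, 217), Rational(97, 87)))) = Add(Add(54, Pow(14, 2)), Mul(-1, Rational(21310, 18879))) = Add(Add(54, 196), Rational(-21310, 18879)) = Add(250, Rational(-21310, 18879)) = Rational(4698440, 18879)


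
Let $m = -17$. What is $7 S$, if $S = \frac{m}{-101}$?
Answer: $\frac{119}{101} \approx 1.1782$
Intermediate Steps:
$S = \frac{17}{101}$ ($S = - \frac{17}{-101} = \left(-17\right) \left(- \frac{1}{101}\right) = \frac{17}{101} \approx 0.16832$)
$7 S = 7 \cdot \frac{17}{101} = \frac{119}{101}$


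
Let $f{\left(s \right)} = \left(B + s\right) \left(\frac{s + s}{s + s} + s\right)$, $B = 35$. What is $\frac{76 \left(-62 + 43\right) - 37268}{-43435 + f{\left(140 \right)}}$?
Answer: $\frac{4839}{2345} \approx 2.0635$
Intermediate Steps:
$f{\left(s \right)} = \left(1 + s\right) \left(35 + s\right)$ ($f{\left(s \right)} = \left(35 + s\right) \left(\frac{s + s}{s + s} + s\right) = \left(35 + s\right) \left(\frac{2 s}{2 s} + s\right) = \left(35 + s\right) \left(2 s \frac{1}{2 s} + s\right) = \left(35 + s\right) \left(1 + s\right) = \left(1 + s\right) \left(35 + s\right)$)
$\frac{76 \left(-62 + 43\right) - 37268}{-43435 + f{\left(140 \right)}} = \frac{76 \left(-62 + 43\right) - 37268}{-43435 + \left(35 + 140^{2} + 36 \cdot 140\right)} = \frac{76 \left(-19\right) - 37268}{-43435 + \left(35 + 19600 + 5040\right)} = \frac{-1444 - 37268}{-43435 + 24675} = - \frac{38712}{-18760} = \left(-38712\right) \left(- \frac{1}{18760}\right) = \frac{4839}{2345}$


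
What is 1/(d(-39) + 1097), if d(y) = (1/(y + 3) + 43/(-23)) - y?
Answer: 828/939037 ≈ 0.00088175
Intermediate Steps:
d(y) = -43/23 + 1/(3 + y) - y (d(y) = (1/(3 + y) + 43*(-1/23)) - y = (1/(3 + y) - 43/23) - y = (-43/23 + 1/(3 + y)) - y = -43/23 + 1/(3 + y) - y)
1/(d(-39) + 1097) = 1/((-106 - 112*(-39) - 23*(-39)**2)/(23*(3 - 39)) + 1097) = 1/((1/23)*(-106 + 4368 - 23*1521)/(-36) + 1097) = 1/((1/23)*(-1/36)*(-106 + 4368 - 34983) + 1097) = 1/((1/23)*(-1/36)*(-30721) + 1097) = 1/(30721/828 + 1097) = 1/(939037/828) = 828/939037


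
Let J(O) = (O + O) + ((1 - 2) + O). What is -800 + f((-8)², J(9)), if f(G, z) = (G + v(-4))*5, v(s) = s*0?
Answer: -480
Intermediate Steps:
v(s) = 0
J(O) = -1 + 3*O (J(O) = 2*O + (-1 + O) = -1 + 3*O)
f(G, z) = 5*G (f(G, z) = (G + 0)*5 = G*5 = 5*G)
-800 + f((-8)², J(9)) = -800 + 5*(-8)² = -800 + 5*64 = -800 + 320 = -480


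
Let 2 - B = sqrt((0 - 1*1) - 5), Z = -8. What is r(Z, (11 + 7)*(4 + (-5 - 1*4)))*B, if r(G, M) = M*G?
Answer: 1440 - 720*I*sqrt(6) ≈ 1440.0 - 1763.6*I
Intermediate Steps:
r(G, M) = G*M
B = 2 - I*sqrt(6) (B = 2 - sqrt((0 - 1*1) - 5) = 2 - sqrt((0 - 1) - 5) = 2 - sqrt(-1 - 5) = 2 - sqrt(-6) = 2 - I*sqrt(6) ≈ 2.0 - 2.4495*I)
r(Z, (11 + 7)*(4 + (-5 - 1*4)))*B = (-8*(11 + 7)*(4 + (-5 - 1*4)))*(2 - I*sqrt(6)) = (-144*(4 + (-5 - 4)))*(2 - I*sqrt(6)) = (-144*(4 - 9))*(2 - I*sqrt(6)) = (-144*(-5))*(2 - I*sqrt(6)) = (-8*(-90))*(2 - I*sqrt(6)) = 720*(2 - I*sqrt(6)) = 1440 - 720*I*sqrt(6)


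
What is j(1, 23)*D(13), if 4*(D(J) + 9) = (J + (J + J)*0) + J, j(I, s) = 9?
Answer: -45/2 ≈ -22.500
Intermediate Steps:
D(J) = -9 + J/2 (D(J) = -9 + ((J + (J + J)*0) + J)/4 = -9 + ((J + (2*J)*0) + J)/4 = -9 + ((J + 0) + J)/4 = -9 + (J + J)/4 = -9 + (2*J)/4 = -9 + J/2)
j(1, 23)*D(13) = 9*(-9 + (½)*13) = 9*(-9 + 13/2) = 9*(-5/2) = -45/2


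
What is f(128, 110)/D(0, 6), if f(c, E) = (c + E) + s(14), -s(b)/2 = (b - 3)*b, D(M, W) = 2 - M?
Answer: -35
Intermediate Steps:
s(b) = -2*b*(-3 + b) (s(b) = -2*(b - 3)*b = -2*(-3 + b)*b = -2*b*(-3 + b))
f(c, E) = -308 + E + c (f(c, E) = (c + E) + 2*14*(3 - 1*14) = (E + c) + 2*14*(3 - 14) = (E + c) + 2*14*(-11) = (E + c) - 308 = -308 + E + c)
f(128, 110)/D(0, 6) = (-308 + 110 + 128)/(2 - 1*0) = -70/(2 + 0) = -70/2 = -70*1/2 = -35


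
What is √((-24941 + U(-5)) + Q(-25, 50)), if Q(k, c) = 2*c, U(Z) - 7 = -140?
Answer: I*√24974 ≈ 158.03*I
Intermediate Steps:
U(Z) = -133 (U(Z) = 7 - 140 = -133)
√((-24941 + U(-5)) + Q(-25, 50)) = √((-24941 - 133) + 2*50) = √(-25074 + 100) = √(-24974) = I*√24974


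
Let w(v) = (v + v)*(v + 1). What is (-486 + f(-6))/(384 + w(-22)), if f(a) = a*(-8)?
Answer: -73/218 ≈ -0.33486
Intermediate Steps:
w(v) = 2*v*(1 + v) (w(v) = (2*v)*(1 + v) = 2*v*(1 + v))
f(a) = -8*a
(-486 + f(-6))/(384 + w(-22)) = (-486 - 8*(-6))/(384 + 2*(-22)*(1 - 22)) = (-486 + 48)/(384 + 2*(-22)*(-21)) = -438/(384 + 924) = -438/1308 = -438*1/1308 = -73/218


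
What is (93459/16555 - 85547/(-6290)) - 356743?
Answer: -7429196681631/20826190 ≈ -3.5672e+5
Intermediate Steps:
(93459/16555 - 85547/(-6290)) - 356743 = (93459*(1/16555) - 85547*(-1/6290)) - 356743 = (93459/16555 + 85547/6290) - 356743 = 400817539/20826190 - 356743 = -7429196681631/20826190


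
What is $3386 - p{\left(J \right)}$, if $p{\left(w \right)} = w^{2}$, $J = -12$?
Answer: $3242$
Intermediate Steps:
$3386 - p{\left(J \right)} = 3386 - \left(-12\right)^{2} = 3386 - 144 = 3242$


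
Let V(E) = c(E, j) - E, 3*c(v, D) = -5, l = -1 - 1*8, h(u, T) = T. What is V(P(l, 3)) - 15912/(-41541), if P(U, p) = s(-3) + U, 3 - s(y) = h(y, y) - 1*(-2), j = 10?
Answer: 154382/41541 ≈ 3.7164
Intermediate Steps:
l = -9 (l = -1 - 8 = -9)
c(v, D) = -5/3 (c(v, D) = (1/3)*(-5) = -5/3)
s(y) = 1 - y (s(y) = 3 - (y - 1*(-2)) = 3 - (y + 2) = 3 - (2 + y) = 3 + (-2 - y) = 1 - y)
P(U, p) = 4 + U (P(U, p) = (1 - 1*(-3)) + U = (1 + 3) + U = 4 + U)
V(E) = -5/3 - E
V(P(l, 3)) - 15912/(-41541) = (-5/3 - (4 - 9)) - 15912/(-41541) = (-5/3 - 1*(-5)) - 15912*(-1)/41541 = (-5/3 + 5) - 1*(-5304/13847) = 10/3 + 5304/13847 = 154382/41541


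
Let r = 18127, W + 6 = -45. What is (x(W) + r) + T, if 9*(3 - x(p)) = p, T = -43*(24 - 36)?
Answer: 55955/3 ≈ 18652.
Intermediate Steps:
T = 516 (T = -43*(-12) = 516)
W = -51 (W = -6 - 45 = -51)
x(p) = 3 - p/9
(x(W) + r) + T = ((3 - 1/9*(-51)) + 18127) + 516 = ((3 + 17/3) + 18127) + 516 = (26/3 + 18127) + 516 = 54407/3 + 516 = 55955/3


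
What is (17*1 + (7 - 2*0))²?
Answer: 576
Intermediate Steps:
(17*1 + (7 - 2*0))² = (17 + (7 + 0))² = (17 + 7)² = 24² = 576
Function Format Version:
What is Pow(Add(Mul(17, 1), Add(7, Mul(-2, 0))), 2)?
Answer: 576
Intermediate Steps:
Pow(Add(Mul(17, 1), Add(7, Mul(-2, 0))), 2) = Pow(Add(17, Add(7, 0)), 2) = Pow(Add(17, 7), 2) = Pow(24, 2) = 576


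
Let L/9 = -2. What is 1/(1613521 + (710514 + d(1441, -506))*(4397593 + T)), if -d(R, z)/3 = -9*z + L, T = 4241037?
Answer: 1/6020314692301 ≈ 1.6610e-13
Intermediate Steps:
L = -18 (L = 9*(-2) = -18)
d(R, z) = 54 + 27*z (d(R, z) = -3*(-9*z - 18) = -3*(-18 - 9*z) = 54 + 27*z)
1/(1613521 + (710514 + d(1441, -506))*(4397593 + T)) = 1/(1613521 + (710514 + (54 + 27*(-506)))*(4397593 + 4241037)) = 1/(1613521 + (710514 + (54 - 13662))*8638630) = 1/(1613521 + (710514 - 13608)*8638630) = 1/(1613521 + 696906*8638630) = 1/(1613521 + 6020313078780) = 1/6020314692301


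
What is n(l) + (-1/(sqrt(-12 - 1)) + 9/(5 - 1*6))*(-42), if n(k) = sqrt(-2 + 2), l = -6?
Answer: 378 - 42*I*sqrt(13)/13 ≈ 378.0 - 11.649*I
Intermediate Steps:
n(k) = 0 (n(k) = sqrt(0) = 0)
n(l) + (-1/(sqrt(-12 - 1)) + 9/(5 - 1*6))*(-42) = 0 + (-1/(sqrt(-12 - 1)) + 9/(5 - 1*6))*(-42) = 0 + (-1/(sqrt(-13)) + 9/(5 - 6))*(-42) = 0 + (-1/(I*sqrt(13)) + 9/(-1))*(-42) = 0 + (-(-1)*I*sqrt(13)/13 + 9*(-1))*(-42) = 0 + (I*sqrt(13)/13 - 9)*(-42) = 0 + (-9 + I*sqrt(13)/13)*(-42) = 0 + (378 - 42*I*sqrt(13)/13) = 378 - 42*I*sqrt(13)/13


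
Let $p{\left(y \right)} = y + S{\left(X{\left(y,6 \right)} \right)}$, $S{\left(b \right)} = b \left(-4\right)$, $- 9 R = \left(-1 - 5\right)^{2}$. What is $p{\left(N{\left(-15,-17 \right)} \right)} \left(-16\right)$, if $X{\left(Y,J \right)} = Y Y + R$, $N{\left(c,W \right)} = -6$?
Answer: $2144$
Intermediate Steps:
$R = -4$ ($R = - \frac{\left(-1 - 5\right)^{2}}{9} = - \frac{\left(-6\right)^{2}}{9} = \left(- \frac{1}{9}\right) 36 = -4$)
$X{\left(Y,J \right)} = -4 + Y^{2}$ ($X{\left(Y,J \right)} = Y Y - 4 = Y^{2} - 4 = -4 + Y^{2}$)
$S{\left(b \right)} = - 4 b$
$p{\left(y \right)} = 16 + y - 4 y^{2}$ ($p{\left(y \right)} = y - 4 \left(-4 + y^{2}\right) = y - \left(-16 + 4 y^{2}\right) = 16 + y - 4 y^{2}$)
$p{\left(N{\left(-15,-17 \right)} \right)} \left(-16\right) = \left(16 - 6 - 4 \left(-6\right)^{2}\right) \left(-16\right) = \left(16 - 6 - 144\right) \left(-16\right) = \left(-134\right) \left(-16\right) = 2144$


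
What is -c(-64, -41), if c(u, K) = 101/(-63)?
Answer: 101/63 ≈ 1.6032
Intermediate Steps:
c(u, K) = -101/63 (c(u, K) = 101*(-1/63) = -101/63)
-c(-64, -41) = -1*(-101/63) = 101/63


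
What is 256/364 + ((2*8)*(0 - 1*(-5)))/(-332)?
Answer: 3492/7553 ≈ 0.46233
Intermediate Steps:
256/364 + ((2*8)*(0 - 1*(-5)))/(-332) = 256*(1/364) + (16*(0 + 5))*(-1/332) = 64/91 + (16*5)*(-1/332) = 64/91 + 80*(-1/332) = 64/91 - 20/83 = 3492/7553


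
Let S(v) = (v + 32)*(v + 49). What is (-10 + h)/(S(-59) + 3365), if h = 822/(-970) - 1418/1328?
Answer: -3837169/1170615400 ≈ -0.0032779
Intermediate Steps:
S(v) = (32 + v)*(49 + v)
h = -616769/322040 (h = 822*(-1/970) - 1418*1/1328 = -411/485 - 709/664 = -616769/322040 ≈ -1.9152)
(-10 + h)/(S(-59) + 3365) = (-10 - 616769/322040)/((1568 + (-59)² + 81*(-59)) + 3365) = -3837169/(322040*((1568 + 3481 - 4779) + 3365)) = -3837169/(322040*(270 + 3365)) = -3837169/322040/3635 = -3837169/322040*1/3635 = -3837169/1170615400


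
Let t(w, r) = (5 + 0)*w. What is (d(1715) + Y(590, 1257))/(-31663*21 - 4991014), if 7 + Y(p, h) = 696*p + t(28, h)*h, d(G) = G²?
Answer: -3527838/5655937 ≈ -0.62374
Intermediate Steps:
t(w, r) = 5*w
Y(p, h) = -7 + 140*h + 696*p (Y(p, h) = -7 + (696*p + (5*28)*h) = -7 + (696*p + 140*h) = -7 + (140*h + 696*p) = -7 + 140*h + 696*p)
(d(1715) + Y(590, 1257))/(-31663*21 - 4991014) = (1715² + (-7 + 140*1257 + 696*590))/(-31663*21 - 4991014) = (2941225 + (-7 + 175980 + 410640))/(-664923 - 4991014) = (2941225 + 586613)/(-5655937) = 3527838*(-1/5655937) = -3527838/5655937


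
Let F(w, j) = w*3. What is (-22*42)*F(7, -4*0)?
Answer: -19404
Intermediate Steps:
F(w, j) = 3*w
(-22*42)*F(7, -4*0) = (-22*42)*(3*7) = -924*21 = -19404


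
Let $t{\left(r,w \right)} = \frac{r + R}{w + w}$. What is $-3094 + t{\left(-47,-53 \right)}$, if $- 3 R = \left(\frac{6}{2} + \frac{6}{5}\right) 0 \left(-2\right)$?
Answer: $- \frac{327917}{106} \approx -3093.6$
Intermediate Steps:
$R = 0$ ($R = - \frac{\left(\frac{6}{2} + \frac{6}{5}\right) 0 \left(-2\right)}{3} = - \frac{\left(6 \cdot \frac{1}{2} + 6 \cdot \frac{1}{5}\right) 0 \left(-2\right)}{3} = - \frac{\left(3 + \frac{6}{5}\right) 0 \left(-2\right)}{3} = - \frac{\frac{21}{5} \cdot 0 \left(-2\right)}{3} = - \frac{0 \left(-2\right)}{3} = \left(- \frac{1}{3}\right) 0 = 0$)
$t{\left(r,w \right)} = \frac{r}{2 w}$ ($t{\left(r,w \right)} = \frac{r + 0}{w + w} = \frac{r}{2 w}$)
$-3094 + t{\left(-47,-53 \right)} = -3094 + \frac{1}{2} \left(-47\right) \frac{1}{-53} = -3094 + \frac{1}{2} \left(-47\right) \left(- \frac{1}{53}\right) = -3094 + \frac{47}{106} = - \frac{327917}{106}$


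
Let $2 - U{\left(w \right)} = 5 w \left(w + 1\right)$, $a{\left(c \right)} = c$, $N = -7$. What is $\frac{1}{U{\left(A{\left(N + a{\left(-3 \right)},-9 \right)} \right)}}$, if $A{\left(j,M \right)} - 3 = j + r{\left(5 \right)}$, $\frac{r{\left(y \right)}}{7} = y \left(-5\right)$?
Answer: $- \frac{1}{164708} \approx -6.0714 \cdot 10^{-6}$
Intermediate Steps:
$r{\left(y \right)} = - 35 y$ ($r{\left(y \right)} = 7 y \left(-5\right) = 7 \left(- 5 y\right) = - 35 y$)
$A{\left(j,M \right)} = -172 + j$ ($A{\left(j,M \right)} = 3 + \left(j - 175\right) = 3 + \left(-175 + j\right) = -172 + j$)
$U{\left(w \right)} = 2 - 5 w \left(1 + w\right)$ ($U{\left(w \right)} = 2 - 5 w \left(w + 1\right) = 2 - 5 w \left(1 + w\right)$)
$\frac{1}{U{\left(A{\left(N + a{\left(-3 \right)},-9 \right)} \right)}} = \frac{1}{2 - 5 \left(-172 - 10\right) - 5 \left(-172 - 10\right)^{2}} = \frac{1}{2 - -910 - 5 \left(-182\right)^{2}} = \frac{1}{2 + 910 - 165620} = \frac{1}{-164708} = - \frac{1}{164708}$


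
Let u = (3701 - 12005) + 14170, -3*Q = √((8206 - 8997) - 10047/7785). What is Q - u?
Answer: -5866 - I*√5335304430/7785 ≈ -5866.0 - 9.3826*I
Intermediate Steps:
Q = -I*√5335304430/7785 (Q = -√((8206 - 8997) - 10047/7785)/3 = -√(-791 - 10047*1/7785)/3 = -√(-791 - 3349/2595)/3 = -I*√5335304430/7785 ≈ -9.3826*I)
u = 5866 (u = -8304 + 14170 = 5866)
Q - u = -I*√5335304430/7785 - 1*5866 = -I*√5335304430/7785 - 5866 = -5866 - I*√5335304430/7785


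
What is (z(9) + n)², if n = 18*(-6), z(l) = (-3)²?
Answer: 9801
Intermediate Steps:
z(l) = 9
n = -108
(z(9) + n)² = (9 - 108)² = (-99)² = 9801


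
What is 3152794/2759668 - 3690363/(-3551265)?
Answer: 3563430610649/1633385396670 ≈ 2.1816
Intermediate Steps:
3152794/2759668 - 3690363/(-3551265) = 3152794*(1/2759668) - 3690363*(-1/3551265) = 1576397/1379834 + 1230121/1183755 = 3563430610649/1633385396670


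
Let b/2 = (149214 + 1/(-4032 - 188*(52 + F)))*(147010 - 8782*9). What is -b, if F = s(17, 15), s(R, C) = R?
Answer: -86230463782030/4251 ≈ -2.0285e+10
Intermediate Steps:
F = 17
b = 86230463782030/4251 (b = 2*((149214 + 1/(-4032 - 188*(52 + 17)))*(147010 - 8782*9)) = 2*((149214 + 1/(-4032 - 188*69))*(147010 - 79038)) = 2*((149214 + 1/(-4032 - 12972))*67972) = 2*((149214 + 1/(-17004))*67972) = 2*((149214 - 1/17004)*67972) = 2*((2537234855/17004)*67972) = 2*(43115231891015/4251) = 86230463782030/4251 ≈ 2.0285e+10)
-b = -1*86230463782030/4251 = -86230463782030/4251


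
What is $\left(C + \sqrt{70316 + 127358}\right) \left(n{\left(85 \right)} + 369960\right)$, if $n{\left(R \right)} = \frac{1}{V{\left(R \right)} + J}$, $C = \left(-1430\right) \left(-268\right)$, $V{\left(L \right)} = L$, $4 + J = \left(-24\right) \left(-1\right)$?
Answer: $\frac{2977452955048}{21} + \frac{38845801 \sqrt{197674}}{105} \approx 1.4195 \cdot 10^{11}$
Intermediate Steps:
$J = 20$ ($J = -4 - -24 = -4 + 24 = 20$)
$C = 383240$
$n{\left(R \right)} = \frac{1}{20 + R}$ ($n{\left(R \right)} = \frac{1}{R + 20} = \frac{1}{20 + R}$)
$\left(C + \sqrt{70316 + 127358}\right) \left(n{\left(85 \right)} + 369960\right) = \left(383240 + \sqrt{70316 + 127358}\right) \left(\frac{1}{20 + 85} + 369960\right) = \left(383240 + \sqrt{197674}\right) \left(\frac{1}{105} + 369960\right) = \left(383240 + \sqrt{197674}\right) \frac{38845801}{105} = \frac{2977452955048}{21} + \frac{38845801 \sqrt{197674}}{105}$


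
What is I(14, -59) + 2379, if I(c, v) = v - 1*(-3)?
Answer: 2323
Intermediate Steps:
I(c, v) = 3 + v (I(c, v) = v + 3 = 3 + v)
I(14, -59) + 2379 = (3 - 59) + 2379 = -56 + 2379 = 2323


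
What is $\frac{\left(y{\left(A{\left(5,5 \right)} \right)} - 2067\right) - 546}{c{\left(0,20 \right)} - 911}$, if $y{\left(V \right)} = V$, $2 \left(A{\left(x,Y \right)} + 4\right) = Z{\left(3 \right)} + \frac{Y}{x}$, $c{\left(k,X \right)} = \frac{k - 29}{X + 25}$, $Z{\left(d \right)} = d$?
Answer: $\frac{117675}{41024} \approx 2.8684$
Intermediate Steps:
$c{\left(k,X \right)} = \frac{-29 + k}{25 + X}$
$A{\left(x,Y \right)} = - \frac{5}{2} + \frac{Y}{2 x}$ ($A{\left(x,Y \right)} = -4 + \frac{3 + \frac{Y}{x}}{2} = -4 + \left(\frac{3}{2} + \frac{Y}{2 x}\right) = - \frac{5}{2} + \frac{Y}{2 x}$)
$\frac{\left(y{\left(A{\left(5,5 \right)} \right)} - 2067\right) - 546}{c{\left(0,20 \right)} - 911} = \frac{\left(\frac{5 - 25}{2 \cdot 5} - 2067\right) - 546}{\frac{-29 + 0}{25 + 20} - 911} = \frac{\left(\frac{1}{2} \cdot \frac{1}{5} \left(5 - 25\right) - 2067\right) - 546}{\frac{1}{45} \left(-29\right) - 911} = \frac{\left(\frac{1}{2} \cdot \frac{1}{5} \left(-20\right) - 2067\right) - 546}{\frac{1}{45} \left(-29\right) - 911} = \frac{\left(-2 - 2067\right) - 546}{- \frac{29}{45} - 911} = \frac{-2069 - 546}{- \frac{41024}{45}} = \left(-2615\right) \left(- \frac{45}{41024}\right) = \frac{117675}{41024}$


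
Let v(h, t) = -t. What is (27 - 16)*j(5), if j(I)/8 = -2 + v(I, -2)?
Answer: 0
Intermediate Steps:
j(I) = 0 (j(I) = 8*(-2 - 1*(-2)) = 8*(-2 + 2) = 8*0 = 0)
(27 - 16)*j(5) = (27 - 16)*0 = 11*0 = 0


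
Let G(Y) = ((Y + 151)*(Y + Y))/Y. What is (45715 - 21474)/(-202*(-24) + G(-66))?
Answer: 24241/5018 ≈ 4.8308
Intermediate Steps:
G(Y) = 302 + 2*Y (G(Y) = ((151 + Y)*(2*Y))/Y = (2*Y*(151 + Y))/Y = 302 + 2*Y)
(45715 - 21474)/(-202*(-24) + G(-66)) = (45715 - 21474)/(-202*(-24) + (302 + 2*(-66))) = 24241/(4848 + (302 - 132)) = 24241/(4848 + 170) = 24241/5018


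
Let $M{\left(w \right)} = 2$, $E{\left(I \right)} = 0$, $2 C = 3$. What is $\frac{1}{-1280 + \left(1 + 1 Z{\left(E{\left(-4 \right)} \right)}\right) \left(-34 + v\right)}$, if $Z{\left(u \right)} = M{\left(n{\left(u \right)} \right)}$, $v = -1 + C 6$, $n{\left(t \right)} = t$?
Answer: $- \frac{1}{1358} \approx -0.00073638$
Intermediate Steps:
$C = \frac{3}{2}$ ($C = \frac{1}{2} \cdot 3 = \frac{3}{2} \approx 1.5$)
$v = 8$ ($v = -1 + \frac{3}{2} \cdot 6 = -1 + 9 = 8$)
$Z{\left(u \right)} = 2$
$\frac{1}{-1280 + \left(1 + 1 Z{\left(E{\left(-4 \right)} \right)}\right) \left(-34 + v\right)} = \frac{1}{-1280 + \left(1 + 1 \cdot 2\right) \left(-34 + 8\right)} = \frac{1}{-1280 + \left(1 + 2\right) \left(-26\right)} = \frac{1}{-1280 + 3 \left(-26\right)} = \frac{1}{-1280 - 78} = \frac{1}{-1358} = - \frac{1}{1358}$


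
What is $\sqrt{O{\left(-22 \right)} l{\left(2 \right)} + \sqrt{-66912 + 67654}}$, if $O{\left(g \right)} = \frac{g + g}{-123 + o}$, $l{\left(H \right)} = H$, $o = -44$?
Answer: $\frac{\sqrt{14696 + 27889 \sqrt{742}}}{167} \approx 5.2694$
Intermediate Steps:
$O{\left(g \right)} = - \frac{2 g}{167}$ ($O{\left(g \right)} = \frac{g + g}{-123 - 44} = \frac{2 g}{-167} = 2 g \left(- \frac{1}{167}\right) = - \frac{2 g}{167}$)
$\sqrt{O{\left(-22 \right)} l{\left(2 \right)} + \sqrt{-66912 + 67654}} = \sqrt{\left(- \frac{2}{167}\right) \left(-22\right) 2 + \sqrt{-66912 + 67654}} = \sqrt{\frac{44}{167} \cdot 2 + \sqrt{742}} = \sqrt{\frac{88}{167} + \sqrt{742}}$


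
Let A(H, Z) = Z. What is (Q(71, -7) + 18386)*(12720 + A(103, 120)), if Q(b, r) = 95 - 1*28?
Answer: 236936520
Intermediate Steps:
Q(b, r) = 67 (Q(b, r) = 95 - 28 = 67)
(Q(71, -7) + 18386)*(12720 + A(103, 120)) = (67 + 18386)*(12720 + 120) = 18453*12840 = 236936520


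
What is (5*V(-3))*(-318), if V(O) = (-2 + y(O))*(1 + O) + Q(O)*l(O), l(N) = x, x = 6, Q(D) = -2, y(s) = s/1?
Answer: 3180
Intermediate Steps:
y(s) = s (y(s) = s*1 = s)
l(N) = 6
V(O) = -12 + (1 + O)*(-2 + O) (V(O) = (-2 + O)*(1 + O) - 2*6 = (1 + O)*(-2 + O) - 12 = -12 + (1 + O)*(-2 + O))
(5*V(-3))*(-318) = (5*(-14 + (-3)**2 - 1*(-3)))*(-318) = (5*(-14 + 9 + 3))*(-318) = (5*(-2))*(-318) = -10*(-318) = 3180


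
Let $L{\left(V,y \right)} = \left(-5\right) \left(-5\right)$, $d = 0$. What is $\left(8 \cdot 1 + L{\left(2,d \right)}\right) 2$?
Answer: $66$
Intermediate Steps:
$L{\left(V,y \right)} = 25$
$\left(8 \cdot 1 + L{\left(2,d \right)}\right) 2 = \left(8 \cdot 1 + 25\right) 2 = \left(8 + 25\right) 2 = 33 \cdot 2 = 66$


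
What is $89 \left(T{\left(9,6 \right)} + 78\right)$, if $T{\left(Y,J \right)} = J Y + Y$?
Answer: $12549$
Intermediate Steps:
$T{\left(Y,J \right)} = Y + J Y$
$89 \left(T{\left(9,6 \right)} + 78\right) = 89 \left(9 \left(1 + 6\right) + 78\right) = 89 \left(9 \cdot 7 + 78\right) = 89 \left(63 + 78\right) = 89 \cdot 141 = 12549$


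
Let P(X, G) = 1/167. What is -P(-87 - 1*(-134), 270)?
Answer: -1/167 ≈ -0.0059880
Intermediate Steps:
P(X, G) = 1/167
-P(-87 - 1*(-134), 270) = -1*1/167 = -1/167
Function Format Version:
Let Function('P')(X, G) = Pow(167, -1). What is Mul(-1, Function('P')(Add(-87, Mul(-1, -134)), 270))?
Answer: Rational(-1, 167) ≈ -0.0059880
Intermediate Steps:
Function('P')(X, G) = Rational(1, 167)
Mul(-1, Function('P')(Add(-87, Mul(-1, -134)), 270)) = Mul(-1, Rational(1, 167)) = Rational(-1, 167)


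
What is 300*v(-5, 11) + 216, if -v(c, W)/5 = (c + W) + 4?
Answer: -14784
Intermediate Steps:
v(c, W) = -20 - 5*W - 5*c (v(c, W) = -5*((c + W) + 4) = -5*((W + c) + 4) = -5*(4 + W + c) = -20 - 5*W - 5*c)
300*v(-5, 11) + 216 = 300*(-20 - 5*11 - 5*(-5)) + 216 = 300*(-20 - 55 + 25) + 216 = 300*(-50) + 216 = -15000 + 216 = -14784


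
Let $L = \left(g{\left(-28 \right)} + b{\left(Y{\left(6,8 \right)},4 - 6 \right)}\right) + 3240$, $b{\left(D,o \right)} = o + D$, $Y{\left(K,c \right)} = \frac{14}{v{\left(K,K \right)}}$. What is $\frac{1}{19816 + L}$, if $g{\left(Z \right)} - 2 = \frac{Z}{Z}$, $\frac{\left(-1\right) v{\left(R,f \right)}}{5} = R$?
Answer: $\frac{15}{345848} \approx 4.3372 \cdot 10^{-5}$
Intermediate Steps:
$v{\left(R,f \right)} = - 5 R$
$Y{\left(K,c \right)} = - \frac{14}{5 K}$ ($Y{\left(K,c \right)} = \frac{14}{\left(-5\right) K} = 14 \left(- \frac{1}{5 K}\right) = - \frac{14}{5 K}$)
$b{\left(D,o \right)} = D + o$
$g{\left(Z \right)} = 3$ ($g{\left(Z \right)} = 2 + \frac{Z}{Z} = 2 + 1 = 3$)
$L = \frac{48608}{15}$ ($L = \left(3 + \left(- \frac{14}{5 \cdot 6} + \left(4 - 6\right)\right)\right) + 3240 = \left(3 + \left(\left(- \frac{14}{5}\right) \frac{1}{6} + \left(4 - 6\right)\right)\right) + 3240 = \left(3 - \frac{37}{15}\right) + 3240 = \frac{8}{15} + 3240 = \frac{48608}{15} \approx 3240.5$)
$\frac{1}{19816 + L} = \frac{1}{19816 + \frac{48608}{15}} = \frac{1}{\frac{345848}{15}} = \frac{15}{345848}$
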